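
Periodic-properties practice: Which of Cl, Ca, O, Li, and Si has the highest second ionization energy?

Consider each +1 ion: Cl⁺ still has 6 valence electrons; Ca⁺ still has 1 valence electron; O⁺ still has 5 valence electrons; Li⁺ is the bare [He] core; Si⁺ still has 3 valence electrons.
Pulling an electron out of a noble-gas core costs far more than removing a remaining valence electron, so Li sits at the high end of IE_2.
Valence configurations: Cl⁺ [Ne]3s²3p⁴, Ca⁺ [Ar]4s¹, O⁺ [He]2s²2p³, Si⁺ [Ne]3s²3p¹.
The numbers (kJ/mol): Cl 2298, Ca 1145, O 3388, Li 7298, Si 1577.
Putting it together, IE_2: Ca < Si < Cl < O < Li.

Li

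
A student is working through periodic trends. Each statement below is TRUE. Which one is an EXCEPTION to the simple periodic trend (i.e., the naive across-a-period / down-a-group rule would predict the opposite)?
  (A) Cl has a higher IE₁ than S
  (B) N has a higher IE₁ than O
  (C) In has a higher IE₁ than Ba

(B)

The general trend: IE₁ increases across a period and decreases down a group.
(A) Cl (period 3, group 17) vs S (period 3, group 16): the stated order agrees with the simple trend.
(B) N (period 2, group 15) vs O (period 2, group 16): the stated order contradicts the simple trend.
(C) In (period 5, group 13) vs Ba (period 6, group 2): the stated order agrees with the simple trend.
The exception is (B): pairing an electron in O's 2p⁴ costs repulsion energy, so O ionizes more easily than half-filled N (2p³).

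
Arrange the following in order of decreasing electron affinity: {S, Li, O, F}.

Adding an electron releases more energy for atoms nearer the top right (short of the noble gases).
Neither a single period nor a single group — weigh both effects.
O > Li: O lies to the right of Li in period 2, so the across-period effect alone puts O higher.
S > O: this pair runs against the simple trend — see the exception note.
F > S: relative to S, both the across-period and down-group shifts push F's electron affinity up.
Note the exception: S has a higher electron affinity than O, contrary to the simple trend — the compact 2p subshell of O repels the added electron more than S's larger 3p does.
Approximate values (kJ/mol): Li 60, O 141, F 328, S 200.
So from highest to lowest: F > S > O > Li.

F, S, O, Li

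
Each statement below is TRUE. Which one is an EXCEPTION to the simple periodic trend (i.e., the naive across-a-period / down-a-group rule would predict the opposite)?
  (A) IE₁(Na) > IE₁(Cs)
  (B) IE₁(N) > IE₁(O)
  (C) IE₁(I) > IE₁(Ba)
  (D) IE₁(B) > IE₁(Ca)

The general trend: first ionization energy increases across a period and decreases down a group.
(A) Na (period 3, group 1) vs Cs (period 6, group 1): the stated order agrees with the simple trend.
(B) N (period 2, group 15) vs O (period 2, group 16): the stated order contradicts the simple trend.
(C) I (period 5, group 17) vs Ba (period 6, group 2): the stated order agrees with the simple trend.
(D) B (period 2, group 13) vs Ca (period 4, group 2): the stated order agrees with the simple trend.
The exception is (B): pairing an electron in O's 2p⁴ costs repulsion energy, so O ionizes more easily than half-filled N (2p³).

(B)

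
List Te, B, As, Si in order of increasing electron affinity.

B < As < Si < Te

Electron affinity generally becomes more exothermic across a period toward the halogens and less exothermic down a group.
These sit on a diagonal, where the across-period and down-group effects partly cancel.
As > B: period and group pull opposite ways; the across-period shift dominates (78 vs 27 kJ/mol).
Si > As: period and group pull opposite ways; the down-group shift dominates (134 vs 78 kJ/mol).
Te > Si: period and group pull opposite ways; the across-period shift dominates (190 vs 134 kJ/mol).
Tabulated electron affinity (kJ/mol): B 27, Si 134, As 78, Te 190.
So from lowest to highest: B < As < Si < Te.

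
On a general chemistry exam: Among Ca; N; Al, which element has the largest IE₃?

Ca

IE_3 is the cost of taking one more electron from the +2 cation: Ca²⁺ is the bare [Ar] core; N²⁺ still has 3 valence electrons; Al²⁺ still has 1 valence electron.
Core electrons are held far more tightly than valence electrons, so Ca tops the IE_3 order.
Valence configurations: N²⁺ [He]2s²2p¹, Al²⁺ [Ne]3s¹.
Tabulated IE_3 (kJ/mol): Ca 4912, N 4578, Al 2745.
Hence IE_3: Al < N < Ca.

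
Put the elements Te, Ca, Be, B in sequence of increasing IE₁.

Be is in period 2, group 2; B is in period 2, group 13; Ca is in period 4, group 2; Te is in period 5, group 16.
First ionization energy rises across a period (greater Z_eff holds electrons more tightly) and falls down a group (valence electrons are farther from the nucleus).
These span different periods and groups, so the two trends combine.
B > Ca: relative to Ca, both the across-period and down-group shifts push B's first ionization energy up.
Te > B: the two effects oppose for this pair; the across-period effect wins (869 vs 801 kJ/mol).
Be > Te: period and group pull opposite ways; the down-group shift dominates (900 vs 869 kJ/mol).
Note the exception: Be has a higher first ionization energy than B, contrary to the simple trend — removing B's lone 2p electron is easier than breaking Be's filled 2s².
Approximate values (kJ/mol): Be 900, B 801, Ca 590, Te 869.
So from lowest to highest: Ca < B < Te < Be.

Ca, B, Te, Be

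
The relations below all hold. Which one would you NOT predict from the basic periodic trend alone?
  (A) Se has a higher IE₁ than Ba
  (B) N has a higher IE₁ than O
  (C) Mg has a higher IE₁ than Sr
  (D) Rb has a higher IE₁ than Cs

The general trend: IE₁ increases across a period and decreases down a group.
(A) Se (period 4, group 16) vs Ba (period 6, group 2): the stated order agrees with the simple trend.
(B) N (period 2, group 15) vs O (period 2, group 16): the stated order contradicts the simple trend.
(C) Mg (period 3, group 2) vs Sr (period 5, group 2): the stated order agrees with the simple trend.
(D) Rb (period 5, group 1) vs Cs (period 6, group 1): the stated order agrees with the simple trend.
The exception is (B): pairing an electron in O's 2p⁴ costs repulsion energy, so O ionizes more easily than half-filled N (2p³).

(B)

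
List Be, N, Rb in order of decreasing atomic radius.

Rb, Be, N

Be is in period 2, group 2; N is in period 2, group 15; Rb is in period 5, group 1.
Across a period the added protons contract the valence shell; down a group each new principal shell makes the atom larger.
These span different periods and groups, so the two trends combine.
Be > N: Be lies to the left of N in period 2, so the across-period effect alone puts Be larger.
Rb > Be: relative to Be, both the across-period and down-group shifts push Rb's atomic radius up.
Tabulated atomic radius (pm): Be 102, N 71, Rb 210.
So from largest to smallest: Rb > Be > N.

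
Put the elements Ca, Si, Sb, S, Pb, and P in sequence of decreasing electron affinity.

S > Si > Sb > P > Pb > Ca

Si is in period 3, group 14; P is in period 3, group 15; S is in period 3, group 16; Ca is in period 4, group 2; Sb is in period 5, group 15; Pb is in period 6, group 14.
EA tends to increase across a period and decrease down a group, though the pattern is less regular than for IE or radius.
These span different periods and groups, so the two trends combine.
Pb > Ca: the two effects oppose for this pair; the across-period effect wins (35 vs 2 kJ/mol).
P > Pb: relative to Pb, both the across-period and down-group shifts push P's electron affinity up.
Sb > P: this pair runs against the simple trend — see the exception note.
Si > Sb: period and group pull opposite ways; the down-group shift dominates (134 vs 103 kJ/mol).
S > Si: both are in period 3; the period trend gives S the larger value.
Note the exception: Sb has a higher electron affinity than P, contrary to the simple trend — both are half-filled np³, but the pairing/repulsion penalty for the added electron shrinks as the p orbitals become larger and more diffuse down the group, and for Sb that outweighs the weaker nuclear attraction.
Note the exception: Si has a higher electron affinity than P, contrary to the simple trend — adding an electron to P's half-filled 3p³ is unfavourable, so Si (3p²) has the more exothermic EA.
Approximate values (kJ/mol): Si 134, P 72, S 200, Ca 2, Sb 103, Pb 35.
So from highest to lowest: S > Si > Sb > P > Pb > Ca.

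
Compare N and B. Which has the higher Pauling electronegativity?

B is in period 2, group 13; N is in period 2, group 15.
Electronegativity increases across a period and decreases down a group, tracking effective nuclear charge and atomic size.
All lie in period 2, so electronegativity increases left to right.
So N has the higher Pauling electronegativity (N > B).

N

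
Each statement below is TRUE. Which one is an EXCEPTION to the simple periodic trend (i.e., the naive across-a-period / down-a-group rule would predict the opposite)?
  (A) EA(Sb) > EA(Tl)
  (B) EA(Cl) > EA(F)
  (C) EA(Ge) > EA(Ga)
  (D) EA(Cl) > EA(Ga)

(B)

The general trend: electron affinity increases across a period and decreases down a group.
(A) Sb (period 5, group 15) vs Tl (period 6, group 13): the stated order agrees with the simple trend.
(B) Cl (period 3, group 17) vs F (period 2, group 17): the stated order contradicts the simple trend.
(C) Ge (period 4, group 14) vs Ga (period 4, group 13): the stated order agrees with the simple trend.
(D) Cl (period 3, group 17) vs Ga (period 4, group 13): the stated order agrees with the simple trend.
The exception is (B): F's small 2p subshell makes the incoming electron feel strong e⁻–e⁻ repulsion, so Cl actually releases more energy on gaining an electron.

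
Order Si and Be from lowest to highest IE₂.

Consider each +1 ion: Si⁺ still has 3 valence electrons; Be⁺ still has 1 valence electron.
All are still removing valence electrons, so compare the +1 ions as you would atoms: IE_2 generally rises across a period (higher Z_eff) and falls down a group (larger shell), subject to the usual subshell exceptions.
Valence configurations: Si⁺ [Ne]3s²3p¹, Be⁺ [He]2s¹.
Approximate IE_2 values (kJ/mol): Si 1577, Be 1757.
So the second ionization energies run Si < Be.

Si, Be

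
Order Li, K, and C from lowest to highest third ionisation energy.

K, C, Li

The third ionization energy removes an electron from the +2 ion. For each element: Li²⁺ is already 1 electron into the core; K²⁺ is already 1 electron into the core; C²⁺ still has 2 valence electrons.
Usually core removal costs more than valence removal, but here the competition is close: a tightly held n=2 valence electron can cost more to remove than an n=3 core electron, so the actual values have to decide it.
Approximate IE_3 values (kJ/mol): Li 11815, K 4420, C 4620.
Putting it together, IE_3: K < C < Li.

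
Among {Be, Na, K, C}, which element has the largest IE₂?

Na

The second ionization energy removes an electron from the +1 ion. For each element: Be⁺ still has 1 valence electron; Na⁺ is the bare [Ne] core; K⁺ is the bare [Ar] core; C⁺ still has 3 valence electrons.
Pulling an electron out of a noble-gas core costs far more than removing a remaining valence electron, so K and Na sit at the high end of IE_2.
Valence configurations: Be⁺ [He]2s¹, C⁺ [He]2s²2p¹.
Approximate IE_2 values (kJ/mol): Be 1757, Na 4562, K 3052, C 2353.
Putting it together, IE_2: Be < C < K < Na.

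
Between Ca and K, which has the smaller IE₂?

Ca

After 1 electron has been removed, what remains? Ca⁺ still has 1 valence electron; K⁺ is the bare [Ar] core.
Breaking into a closed-shell core is much more expensive than removing a leftover valence electron — K has the largest IE_2 here.
Tabulated IE_2 (kJ/mol): Ca 1145, K 3052.
So the second ionization energies run Ca < K.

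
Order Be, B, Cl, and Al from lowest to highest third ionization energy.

Al < B < Cl < Be

Consider each +2 ion: Be²⁺ is the bare [He] core; B²⁺ still has 1 valence electron; Cl²⁺ still has 5 valence electrons; Al²⁺ still has 1 valence electron.
Core electrons are held far more tightly than valence electrons, so Be tops the IE_3 order.
Valence configurations: B²⁺ [He]2s¹, Cl²⁺ [Ne]3s²3p³, Al²⁺ [Ne]3s¹.
Approximate IE_3 values (kJ/mol): Be 14849, B 3660, Cl 3822, Al 2745.
Putting it together, IE_3: Al < B < Cl < Be.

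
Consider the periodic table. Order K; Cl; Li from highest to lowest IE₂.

Consider each +1 ion: K⁺ is the bare [Ar] core; Cl⁺ still has 6 valence electrons; Li⁺ is the bare [He] core.
Pulling an electron out of a noble-gas core costs far more than removing a remaining valence electron, so K and Li sit at the high end of IE_2.
Approximate IE_2 values (kJ/mol): K 3052, Cl 2298, Li 7298.
So the second ionization energies run Cl < K < Li.

Li > K > Cl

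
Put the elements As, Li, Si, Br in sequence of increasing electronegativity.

Li < Si < As < Br

Li is in period 2, group 1; Si is in period 3, group 14; As is in period 4, group 15; Br is in period 4, group 17.
Smaller atoms with higher effective nuclear charge are more electronegative.
Neither a single period nor a single group — weigh both effects.
Si > Li: period and group pull opposite ways; the across-period shift dominates (1.90 vs 0.98).
As > Si: the two effects oppose for this pair; the across-period effect wins (2.18 vs 1.90).
Br > As: Br lies to the right of As in period 4, so the across-period effect alone puts Br higher.
Approximate values (Pauling): Li 0.98, Si 1.90, As 2.18, Br 2.96.
So from lowest to highest: Li < Si < As < Br.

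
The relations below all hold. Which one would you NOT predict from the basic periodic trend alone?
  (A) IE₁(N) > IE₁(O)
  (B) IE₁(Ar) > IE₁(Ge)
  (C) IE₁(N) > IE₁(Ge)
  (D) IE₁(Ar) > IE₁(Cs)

(A)

The general trend: IE₁ increases across a period and decreases down a group.
(A) N (period 2, group 15) vs O (period 2, group 16): the stated order contradicts the simple trend.
(B) Ar (period 3, group 18) vs Ge (period 4, group 14): the stated order agrees with the simple trend.
(C) N (period 2, group 15) vs Ge (period 4, group 14): the stated order agrees with the simple trend.
(D) Ar (period 3, group 18) vs Cs (period 6, group 1): the stated order agrees with the simple trend.
The exception is (A): pairing an electron in O's 2p⁴ costs repulsion energy, so O ionizes more easily than half-filled N (2p³).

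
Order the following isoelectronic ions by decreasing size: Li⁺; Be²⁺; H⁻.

H⁻ > Li⁺ > Be²⁺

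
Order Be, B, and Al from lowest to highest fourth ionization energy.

Al < Be < B

Consider each +3 ion: Be³⁺ is already 1 electron into the core; B³⁺ is the bare [He] core; Al³⁺ is the bare [Ne] core.
All of these are removing an electron from a noble-gas core or deeper; the smaller core (lower principal quantum number) is held far more tightly, and within a period the higher nuclear charge binds the same core more tightly.
The numbers (kJ/mol): Be 21007, B 25026, Al 11577.
Overall IE_4 order: Al < Be < B.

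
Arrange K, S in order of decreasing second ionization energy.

K > S

The second ionization energy removes an electron from the +1 ion. For each element: K⁺ is the bare [Ar] core; S⁺ still has 5 valence electrons.
Breaking into a closed-shell core is much more expensive than removing a leftover valence electron — K has the largest IE_2 here.
Tabulated IE_2 (kJ/mol): K 3052, S 2252.
Putting it together, IE_2: S < K.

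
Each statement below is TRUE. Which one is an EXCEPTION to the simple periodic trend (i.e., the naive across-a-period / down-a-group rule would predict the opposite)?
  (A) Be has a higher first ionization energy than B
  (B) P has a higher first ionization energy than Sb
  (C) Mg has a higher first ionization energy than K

(A)

The general trend: first ionization energy increases across a period and decreases down a group.
(A) Be (period 2, group 2) vs B (period 2, group 13): the stated order contradicts the simple trend.
(B) P (period 3, group 15) vs Sb (period 5, group 15): the stated order agrees with the simple trend.
(C) Mg (period 3, group 2) vs K (period 4, group 1): the stated order agrees with the simple trend.
The exception is (A): removing B's lone 2p electron is easier than breaking Be's filled 2s².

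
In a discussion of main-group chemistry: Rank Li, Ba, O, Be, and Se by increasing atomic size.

O < Be < Se < Li < Ba

Li is in period 2, group 1; Be is in period 2, group 2; O is in period 2, group 16; Se is in period 4, group 16; Ba is in period 6, group 2.
Across a period the added protons contract the valence shell; down a group each new principal shell makes the atom larger.
These span different periods and groups, so the two trends combine.
Be > O: Be lies to the left of O in period 2, so the across-period effect alone puts Be larger.
Se > Be: the two effects oppose for this pair; the down-group effect wins (116 vs 102 pm).
Li > Se: period and group pull opposite ways; the across-period shift dominates (133 vs 116 pm).
Ba > Li: period and group pull opposite ways; the down-group shift dominates (196 vs 133 pm).
Tabulated atomic radius (pm): Li 133, Be 102, O 63, Se 116, Ba 196.
So from smallest to largest: O < Be < Se < Li < Ba.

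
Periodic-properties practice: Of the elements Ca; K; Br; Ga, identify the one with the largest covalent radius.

K is in period 4, group 1; Ca is in period 4, group 2; Ga is in period 4, group 13; Br is in period 4, group 17.
Atomic radius shrinks across a period as nuclear charge pulls the same shell inward, and grows down a group as new shells are added.
All lie in period 4, so atomic radius increases right to left.
The largest covalent radius among these belongs to K.

K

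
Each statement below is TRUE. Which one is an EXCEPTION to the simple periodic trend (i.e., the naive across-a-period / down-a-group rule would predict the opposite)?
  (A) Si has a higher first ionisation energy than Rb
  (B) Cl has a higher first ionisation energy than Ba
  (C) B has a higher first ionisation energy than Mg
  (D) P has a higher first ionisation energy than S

The general trend: first ionisation energy increases across a period and decreases down a group.
(A) Si (period 3, group 14) vs Rb (period 5, group 1): the stated order agrees with the simple trend.
(B) Cl (period 3, group 17) vs Ba (period 6, group 2): the stated order agrees with the simple trend.
(C) B (period 2, group 13) vs Mg (period 3, group 2): the stated order agrees with the simple trend.
(D) P (period 3, group 15) vs S (period 3, group 16): the stated order contradicts the simple trend.
The exception is (D): S (3p⁴) ionizes more easily than half-filled P (3p³) because the paired 3p electron in S is pushed out by e⁻–e⁻ repulsion.

(D)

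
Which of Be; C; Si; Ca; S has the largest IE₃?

Be

Consider each +2 ion: Be²⁺ is the bare [He] core; C²⁺ still has 2 valence electrons; Si²⁺ still has 2 valence electrons; Ca²⁺ is the bare [Ar] core; S²⁺ still has 4 valence electrons.
Core electrons are held far more tightly than valence electrons, so Ca and Be top the IE_3 order.
Valence configurations: C²⁺ [He]2s², Si²⁺ [Ne]3s², S²⁺ [Ne]3s²3p².
Approximate IE_3 values (kJ/mol): Be 14849, C 4620, Si 3232, Ca 4912, S 3357.
Overall IE_3 order: Si < S < C < Ca < Be.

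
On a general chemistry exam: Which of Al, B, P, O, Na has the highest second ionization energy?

Na

The second ionization energy removes an electron from the +1 ion. For each element: Al⁺ still has 2 valence electrons; B⁺ still has 2 valence electrons; P⁺ still has 4 valence electrons; O⁺ still has 5 valence electrons; Na⁺ is the bare [Ne] core.
Pulling an electron out of a noble-gas core costs far more than removing a remaining valence electron, so Na sits at the high end of IE_2.
Valence configurations: Al⁺ [Ne]3s², B⁺ [He]2s², P⁺ [Ne]3s²3p², O⁺ [He]2s²2p³.
The numbers (kJ/mol): Al 1817, B 2427, P 1907, O 3388, Na 4562.
So the second ionization energies run Al < P < B < O < Na.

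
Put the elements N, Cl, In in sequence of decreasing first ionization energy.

N is in period 2, group 15; Cl is in period 3, group 17; In is in period 5, group 13.
Across a period the outer electron is held more tightly (higher IE₁); down a group it sits in a higher shell, more shielded, and comes off more easily.
Here both period and group differ, so the two effects have to be weighed against each other.
Cl > In: relative to In, both the across-period and down-group shifts push Cl's first ionization energy up.
N > Cl: period and group pull opposite ways; the down-group shift dominates (1402 vs 1251 kJ/mol).
Approximate values (kJ/mol): N 1402, Cl 1251, In 558.
So from highest to lowest: N > Cl > In.

N, Cl, In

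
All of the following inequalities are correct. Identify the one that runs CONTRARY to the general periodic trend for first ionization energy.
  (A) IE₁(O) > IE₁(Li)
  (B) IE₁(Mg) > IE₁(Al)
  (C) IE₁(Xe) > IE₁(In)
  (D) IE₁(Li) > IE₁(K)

(B)

The general trend: first ionization energy increases across a period and decreases down a group.
(A) O (period 2, group 16) vs Li (period 2, group 1): the stated order agrees with the simple trend.
(B) Mg (period 3, group 2) vs Al (period 3, group 13): the stated order contradicts the simple trend.
(C) Xe (period 5, group 18) vs In (period 5, group 13): the stated order agrees with the simple trend.
(D) Li (period 2, group 1) vs K (period 4, group 1): the stated order agrees with the simple trend.
The exception is (B): Al's single 3p electron is easier to remove than one from Mg's filled 3s².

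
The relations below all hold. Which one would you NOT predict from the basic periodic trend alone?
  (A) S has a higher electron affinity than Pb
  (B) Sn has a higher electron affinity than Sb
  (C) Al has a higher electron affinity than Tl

(B)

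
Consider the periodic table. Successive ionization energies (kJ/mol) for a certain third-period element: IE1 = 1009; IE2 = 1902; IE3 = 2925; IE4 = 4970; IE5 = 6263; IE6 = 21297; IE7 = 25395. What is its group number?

Group 15

Look for the largest jump between consecutive ionization energies: IE6/IE5 ≈ 3.4, far larger than any earlier ratio.
That jump marks the point where a core electron is being removed. So the atom has 5 valence electrons.
A main-group element with 5 valence electrons is in group 15.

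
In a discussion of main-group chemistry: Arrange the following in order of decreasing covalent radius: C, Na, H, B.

Atomic radius shrinks across a period as nuclear charge pulls the same shell inward, and grows down a group as new shells are added.
Here both period and group differ, so the two effects have to be weighed against each other.
C > H: the two effects oppose for this pair; the down-group effect wins (75 vs 32 pm).
B > C: B lies to the left of C in period 2, so the across-period effect alone puts B larger.
Na > B: relative to B, both the across-period and down-group shifts push Na's atomic radius up.
Tabulated atomic radius (pm): H 32, B 85, C 75, Na 155.
So from largest to smallest: Na > B > C > H.

Na > B > C > H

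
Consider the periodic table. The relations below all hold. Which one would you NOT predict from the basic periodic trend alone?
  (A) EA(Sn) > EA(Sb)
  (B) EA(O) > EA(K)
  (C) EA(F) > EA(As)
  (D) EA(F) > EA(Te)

(A)

The general trend: electron affinity increases across a period and decreases down a group.
(A) Sn (period 5, group 14) vs Sb (period 5, group 15): the stated order contradicts the simple trend.
(B) O (period 2, group 16) vs K (period 4, group 1): the stated order agrees with the simple trend.
(C) F (period 2, group 17) vs As (period 4, group 15): the stated order agrees with the simple trend.
(D) F (period 2, group 17) vs Te (period 5, group 16): the stated order agrees with the simple trend.
The exception is (A): adding an electron to Sb's half-filled 5p³ is unfavourable, so Sn has the more exothermic EA.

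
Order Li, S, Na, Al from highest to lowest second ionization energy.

After 1 electron has been removed, what remains? Li⁺ is the bare [He] core; S⁺ still has 5 valence electrons; Na⁺ is the bare [Ne] core; Al⁺ still has 2 valence electrons.
Pulling an electron out of a noble-gas core costs far more than removing a remaining valence electron, so Na and Li sit at the high end of IE_2.
Valence configurations: S⁺ [Ne]3s²3p³, Al⁺ [Ne]3s².
Tabulated IE_2 (kJ/mol): Li 7298, S 2252, Na 4562, Al 1817.
Overall IE_2 order: Al < S < Na < Li.

Li > Na > S > Al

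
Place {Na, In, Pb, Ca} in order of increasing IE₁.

Na is in period 3, group 1; Ca is in period 4, group 2; In is in period 5, group 13; Pb is in period 6, group 14.
Removing the outermost electron gets harder across a period and easier down a group.
A diagonal step moves right (one effect) and down (the opposite effect) at once.
In > Na: the two effects oppose for this pair; the across-period effect wins (558 vs 496 kJ/mol).
Ca > In: period and group pull opposite ways; the down-group shift dominates (590 vs 558 kJ/mol).
Pb > Ca: period and group pull opposite ways; the across-period shift dominates (716 vs 590 kJ/mol).
Tabulated first ionization energy (kJ/mol): Na 496, Ca 590, In 558, Pb 716.
So from lowest to highest: Na < In < Ca < Pb.

Na < In < Ca < Pb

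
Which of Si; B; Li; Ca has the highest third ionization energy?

Li

IE_3 is the cost of taking one more electron from the +2 cation: Si²⁺ still has 2 valence electrons; B²⁺ still has 1 valence electron; Li²⁺ is already 1 electron into the core; Ca²⁺ is the bare [Ar] core.
Core electrons are held far more tightly than valence electrons, so Ca and Li top the IE_3 order.
Valence configurations: Si²⁺ [Ne]3s², B²⁺ [He]2s¹.
Approximate IE_3 values (kJ/mol): Si 3232, B 3660, Li 11815, Ca 4912.
Overall IE_3 order: Si < B < Ca < Li.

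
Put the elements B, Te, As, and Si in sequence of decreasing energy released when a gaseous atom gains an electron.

Te > Si > As > B

Electron affinity generally becomes more exothermic across a period toward the halogens and less exothermic down a group.
A diagonal step moves right (one effect) and down (the opposite effect) at once.
As > B: the two effects oppose for this pair; the across-period effect wins (78 vs 27 kJ/mol).
Si > As: period and group pull opposite ways; the down-group shift dominates (134 vs 78 kJ/mol).
Te > Si: the two effects oppose for this pair; the across-period effect wins (190 vs 134 kJ/mol).
Tabulated electron affinity (kJ/mol): B 27, Si 134, As 78, Te 190.
So from highest to lowest: Te > Si > As > B.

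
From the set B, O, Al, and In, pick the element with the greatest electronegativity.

B is in period 2, group 13; O is in period 2, group 16; Al is in period 3, group 13; In is in period 5, group 13.
EN rises left→right (higher Z_eff, smaller atoms) and falls top→bottom (larger, more shielded atoms).
These span different periods and groups, so the two trends combine.
In > Al: this pair runs against the simple trend — see the exception note.
B > In: B sits above In in group 13, so the down-group effect alone puts B higher.
O > B: both are in period 2; the period trend gives O the larger value.
Note the exception: In has a higher electronegativity than Al, contrary to the simple trend — poor shielding by filled d (and f) subshells raises the heavier element's effective nuclear charge more than the simple down-group trend predicts.
Approximate values (Pauling): B 2.04, O 3.44, Al 1.61, In 1.78.
The greatest electronegativity among these belongs to O.

O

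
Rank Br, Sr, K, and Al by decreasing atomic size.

K > Sr > Al > Br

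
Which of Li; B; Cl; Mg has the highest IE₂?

The second ionization energy removes an electron from the +1 ion. For each element: Li⁺ is the bare [He] core; B⁺ still has 2 valence electrons; Cl⁺ still has 6 valence electrons; Mg⁺ still has 1 valence electron.
Breaking into a closed-shell core is much more expensive than removing a leftover valence electron — Li has the largest IE_2 here.
Valence configurations: B⁺ [He]2s², Cl⁺ [Ne]3s²3p⁴, Mg⁺ [Ne]3s¹.
Tabulated IE_2 (kJ/mol): Li 7298, B 2427, Cl 2298, Mg 1451.
Hence IE_2: Mg < Cl < B < Li.

Li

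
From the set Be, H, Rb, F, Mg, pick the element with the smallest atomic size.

H

Across a period the added protons contract the valence shell; down a group each new principal shell makes the atom larger.
Here both period and group differ, so the two effects have to be weighed against each other.
F > H: period and group pull opposite ways; the down-group shift dominates (64 vs 32 pm).
Be > F: Be lies to the left of F in period 2, so the across-period effect alone puts Be larger.
Mg > Be: they share group 2; the group trend gives Mg the larger value.
Rb > Mg: relative to Mg, both the across-period and down-group shifts push Rb's atomic radius up.
For reference (pm): H 32, Be 102, F 64, Mg 139, Rb 210.
The smallest atomic size among these belongs to H.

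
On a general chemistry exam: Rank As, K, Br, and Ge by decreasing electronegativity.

Br > As > Ge > K

EN rises left→right (higher Z_eff, smaller atoms) and falls top→bottom (larger, more shielded atoms).
All lie in period 4, so electronegativity increases left to right.
So from highest to lowest: Br > As > Ge > K.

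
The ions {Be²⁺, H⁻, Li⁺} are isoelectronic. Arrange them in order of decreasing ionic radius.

All of these have 2 electrons, so size is governed by nuclear charge alone: the more protons, the stronger the pull on the same electron cloud, and the smaller the ion.
Nuclear charges: Be²⁺ (Z=4), Li⁺ (Z=3), H⁻ (Z=1).
Largest to smallest: H⁻ > Li⁺ > Be²⁺.

H⁻, Li⁺, Be²⁺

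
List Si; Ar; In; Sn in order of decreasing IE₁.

Ar, Si, Sn, In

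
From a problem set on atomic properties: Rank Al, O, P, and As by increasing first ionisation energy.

Al < As < P < O

O is in period 2, group 16; Al is in period 3, group 13; P is in period 3, group 15; As is in period 4, group 15.
Across a period the outer electron is held more tightly (higher IE₁); down a group it sits in a higher shell, more shielded, and comes off more easily.
Here both period and group differ, so the two effects have to be weighed against each other.
As > Al: the two effects oppose for this pair; the across-period effect wins (947 vs 578 kJ/mol).
P > As: they share group 15; the group trend gives P the larger value.
O > P: relative to P, both the across-period and down-group shifts push O's first ionization energy up.
For reference (kJ/mol): O 1314, Al 578, P 1012, As 947.
So from lowest to highest: Al < As < P < O.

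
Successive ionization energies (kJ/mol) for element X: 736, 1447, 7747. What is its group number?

Group 2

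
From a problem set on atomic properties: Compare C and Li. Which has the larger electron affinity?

Li is in period 2, group 1; C is in period 2, group 14.
Atoms with high Z_eff and room in the valence shell (especially the halogens) have the most exothermic electron affinities.
All lie in period 2, so electron affinity increases left to right.
So C has the larger electron affinity (C > Li).

C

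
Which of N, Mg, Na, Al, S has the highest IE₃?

IE_3 is the cost of taking one more electron from the +2 cation: N²⁺ still has 3 valence electrons; Mg²⁺ is the bare [Ne] core; Na²⁺ is already 1 electron into the core; Al²⁺ still has 1 valence electron; S²⁺ still has 4 valence electrons.
Core electrons are held far more tightly than valence electrons, so Na and Mg top the IE_3 order.
Valence configurations: N²⁺ [He]2s²2p¹, Al²⁺ [Ne]3s¹, S²⁺ [Ne]3s²3p².
Approximate IE_3 values (kJ/mol): N 4578, Mg 7733, Na 6910, Al 2745, S 3357.
Overall IE_3 order: Al < S < N < Na < Mg.

Mg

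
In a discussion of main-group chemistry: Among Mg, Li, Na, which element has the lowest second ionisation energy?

Mg

After 1 electron has been removed, what remains? Mg⁺ still has 1 valence electron; Li⁺ is the bare [He] core; Na⁺ is the bare [Ne] core.
Pulling an electron out of a noble-gas core costs far more than removing a remaining valence electron, so Na and Li sit at the high end of IE_2.
Approximate IE_2 values (kJ/mol): Mg 1451, Li 7298, Na 4562.
Hence IE_2: Mg < Na < Li.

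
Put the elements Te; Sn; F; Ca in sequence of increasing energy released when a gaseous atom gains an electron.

Ca < Sn < Te < F

F is in period 2, group 17; Ca is in period 4, group 2; Sn is in period 5, group 14; Te is in period 5, group 16.
Atoms with high Z_eff and room in the valence shell (especially the halogens) have the most exothermic electron affinities.
Neither a single period nor a single group — weigh both effects.
Sn > Ca: period and group pull opposite ways; the across-period shift dominates (107 vs 2 kJ/mol).
Te > Sn: Te lies to the right of Sn in period 5, so the across-period effect alone puts Te higher.
F > Te: relative to Te, both the across-period and down-group shifts push F's electron affinity up.
Tabulated electron affinity (kJ/mol): F 328, Ca 2, Sn 107, Te 190.
So from lowest to highest: Ca < Sn < Te < F.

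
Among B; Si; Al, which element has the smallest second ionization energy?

The second ionization energy removes an electron from the +1 ion. For each element: B⁺ still has 2 valence electrons; Si⁺ still has 3 valence electrons; Al⁺ still has 2 valence electrons.
All are still removing valence electrons, so compare the +1 ions as you would atoms: IE_2 generally rises across a period (higher Z_eff) and falls down a group (larger shell), subject to the usual subshell exceptions.
Valence configurations: B⁺ [He]2s², Si⁺ [Ne]3s²3p¹, Al⁺ [Ne]3s².
Si⁺ loses a lone 3p electron whereas Al⁺ must break into a filled 3s² pair, so IE_2(Al) > IE_2(Si) even though Si has the higher nuclear charge.
Approximate IE_2 values (kJ/mol): B 2427, Si 1577, Al 1817.
Overall IE_2 order: Si < Al < B.

Si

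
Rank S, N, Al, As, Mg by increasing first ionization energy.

N is in period 2, group 15; Mg is in period 3, group 2; Al is in period 3, group 13; S is in period 3, group 16; As is in period 4, group 15.
IE₁ increases left→right with effective nuclear charge and decreases top→bottom as the valence shell moves farther out.
These span different periods and groups, so the two trends combine.
Mg > Al: this pair runs against the simple trend — see the exception note.
As > Mg: the two effects oppose for this pair; the across-period effect wins (947 vs 738 kJ/mol).
S > As: relative to As, both the across-period and down-group shifts push S's first ionization energy up.
N > S: period and group pull opposite ways; the down-group shift dominates (1402 vs 1000 kJ/mol).
Note the exception: Mg has a higher first ionization energy than Al, contrary to the simple trend — Al's single 3p electron is easier to remove than one from Mg's filled 3s².
For reference (kJ/mol): N 1402, Mg 738, Al 578, S 1000, As 947.
So from lowest to highest: Al < Mg < As < S < N.

Al < Mg < As < S < N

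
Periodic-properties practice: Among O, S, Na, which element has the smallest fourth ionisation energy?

S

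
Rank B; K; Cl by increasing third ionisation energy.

B < Cl < K

The third ionization energy removes an electron from the +2 ion. For each element: B²⁺ still has 1 valence electron; K²⁺ is already 1 electron into the core; Cl²⁺ still has 5 valence electrons.
Breaking into a closed-shell core is much more expensive than removing a leftover valence electron — K has the largest IE_3 here.
Valence configurations: B²⁺ [He]2s¹, Cl²⁺ [Ne]3s²3p³.
The numbers (kJ/mol): B 3660, K 4420, Cl 3822.
So the third ionization energies run B < Cl < K.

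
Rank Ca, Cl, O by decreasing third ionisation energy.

After 2 electrons have been removed, what remains? Ca²⁺ is the bare [Ar] core; Cl²⁺ still has 5 valence electrons; O²⁺ still has 4 valence electrons.
Usually core removal costs more than valence removal, but here the competition is close: a tightly held n=2 valence electron can cost more to remove than an n=3 core electron, so the actual values have to decide it.
Valence configurations: Cl²⁺ [Ne]3s²3p³, O²⁺ [He]2s²2p².
Approximate IE_3 values (kJ/mol): Ca 4912, Cl 3822, O 5300.
Overall IE_3 order: Cl < Ca < O.

O, Ca, Cl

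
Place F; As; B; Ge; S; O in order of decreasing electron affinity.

F > S > O > Ge > As > B

EA tends to increase across a period and decrease down a group, though the pattern is less regular than for IE or radius.
Here both period and group differ, so the two effects have to be weighed against each other.
As > B: period and group pull opposite ways; the across-period shift dominates (78 vs 27 kJ/mol).
Ge > As: this pair runs against the simple trend — see the exception note.
O > Ge: relative to Ge, both the across-period and down-group shifts push O's electron affinity up.
S > O: this pair runs against the simple trend — see the exception note.
F > S: relative to S, both the across-period and down-group shifts push F's electron affinity up.
Note the exception: Ge has a higher electron affinity than As, contrary to the simple trend — adding an electron to As's half-filled 4p³ is unfavourable, so Ge (4p²) has the more exothermic EA.
Note the exception: S has a higher electron affinity than O, contrary to the simple trend — the compact 2p subshell of O repels the added electron more than S's larger 3p does.
Approximate values (kJ/mol): B 27, O 141, F 328, S 200, Ge 119, As 78.
So from highest to lowest: F > S > O > Ge > As > B.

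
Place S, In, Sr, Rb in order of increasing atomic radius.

S is in period 3, group 16; Rb is in period 5, group 1; Sr is in period 5, group 2; In is in period 5, group 13.
Radius decreases left→right (rising Z_eff, same n) and increases top→bottom (higher n).
Here both period and group differ, so the two effects have to be weighed against each other.
In > S: both effects reinforce here, so In is clearly the larger of the two.
Sr > In: Sr lies to the left of In in period 5, so the across-period effect alone puts Sr larger.
Rb > Sr: both are in period 5; the period trend gives Rb the larger value.
For reference (pm): S 103, Rb 210, Sr 185, In 142.
So from smallest to largest: S < In < Sr < Rb.

S < In < Sr < Rb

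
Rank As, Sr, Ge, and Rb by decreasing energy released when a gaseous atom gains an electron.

Ge, As, Rb, Sr

Ge is in period 4, group 14; As is in period 4, group 15; Rb is in period 5, group 1; Sr is in period 5, group 2.
EA tends to increase across a period and decrease down a group, though the pattern is less regular than for IE or radius.
These span different periods and groups, so the two trends combine.
Rb > Sr: this pair runs against the simple trend — see the exception note.
As > Rb: relative to Rb, both the across-period and down-group shifts push As's electron affinity up.
Ge > As: this pair runs against the simple trend — see the exception note.
Note the exception: Rb has a higher electron affinity than Sr, contrary to the simple trend — adding an electron to Sr (ns²) has to open a new, higher-energy np subshell, which is unfavourable.
Note the exception: Ge has a higher electron affinity than As, contrary to the simple trend — adding an electron to As's half-filled 4p³ is unfavourable, so Ge (4p²) has the more exothermic EA.
For reference (kJ/mol): Ge 119, As 78, Rb 47, Sr 5.
So from highest to lowest: Ge > As > Rb > Sr.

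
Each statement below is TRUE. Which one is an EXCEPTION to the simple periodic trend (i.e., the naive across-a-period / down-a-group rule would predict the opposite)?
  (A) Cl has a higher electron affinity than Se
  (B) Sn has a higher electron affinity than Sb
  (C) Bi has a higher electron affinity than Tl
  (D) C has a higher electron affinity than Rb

(B)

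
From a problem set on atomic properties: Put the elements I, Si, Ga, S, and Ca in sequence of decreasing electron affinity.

I > S > Si > Ga > Ca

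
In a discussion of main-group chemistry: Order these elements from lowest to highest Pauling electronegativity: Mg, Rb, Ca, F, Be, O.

Rb < Ca < Mg < Be < O < F

Be is in period 2, group 2; O is in period 2, group 16; F is in period 2, group 17; Mg is in period 3, group 2; Ca is in period 4, group 2; Rb is in period 5, group 1.
Smaller atoms with higher effective nuclear charge are more electronegative.
These span different periods and groups, so the two trends combine.
Ca > Rb: both effects reinforce here, so Ca is clearly the higher of the two.
Mg > Ca: they share group 2; the group trend gives Mg the larger value.
Be > Mg: they share group 2; the group trend gives Be the larger value.
O > Be: O lies to the right of Be in period 2, so the across-period effect alone puts O higher.
F > O: F lies to the right of O in period 2, so the across-period effect alone puts F higher.
Tabulated electronegativity (Pauling): Be 1.57, O 3.44, F 3.98, Mg 1.31, Ca 1.00, Rb 0.82.
So from lowest to highest: Rb < Ca < Mg < Be < O < F.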